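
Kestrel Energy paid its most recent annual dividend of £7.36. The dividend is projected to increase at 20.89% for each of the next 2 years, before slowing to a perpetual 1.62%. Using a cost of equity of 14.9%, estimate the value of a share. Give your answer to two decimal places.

£78.24

Two-stage DDM. Project D₁…D_2 at 0.2089, terminal growth 0.0162, discount at r = 0.149.
D_1 = 8.8975
D_2 = 10.7562
Terminal value at t=2: TV = D_3/(r−g) = 10.9304/(0.149−0.0162) = 82.3076
P₀ = 8.8975/(1+0.149)^1 + 10.7562/(1+0.149)^2 + 82.3076/(1+0.149)^2 = 78.2358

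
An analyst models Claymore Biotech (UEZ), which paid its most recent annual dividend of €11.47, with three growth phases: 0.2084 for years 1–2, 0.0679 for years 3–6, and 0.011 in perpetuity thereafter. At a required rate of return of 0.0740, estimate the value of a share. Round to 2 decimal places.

€312.45

Three-stage DDM. Project D₁…D_6; terminal Gordon value at t=6 with g = 0.011; discount at r = 0.074.
D_1 = 13.8603
D_2 = 16.7488
D_3 = 17.8861
D_4 = 19.1006
D_5 = 20.3975
D_6 = 21.7825
TV_6 = 22.0221/(0.074−0.011) = 349.5568
P₀ = Σ Dₜ/(1+r)ᵗ + TV_6/(1+r)^6 = 312.4546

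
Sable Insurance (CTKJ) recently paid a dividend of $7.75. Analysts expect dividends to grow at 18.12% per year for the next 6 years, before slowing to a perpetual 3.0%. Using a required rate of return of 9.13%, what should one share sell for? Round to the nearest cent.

Two-stage DDM. Project D₁…D_6 at 0.1812, terminal growth 0.03, discount at r = 0.0913.
D_1 = 9.1543
D_2 = 10.8131
D_3 = 12.7724
D_4 = 15.0867
D_5 = 17.8205
D_6 = 21.0495
Terminal value at t=6: TV = D_7/(r−g) = 21.6810/(0.0913−0.03) = 353.6870
P₀ = 9.1543/(1+0.0913)^1 + 10.8131/(1+0.0913)^2 + 12.7724/(1+0.0913)^3 + 15.0867/(1+0.0913)^4 + 17.8205/(1+0.0913)^5 + 21.0495/(1+0.0913)^6 + 353.6870/(1+0.0913)^6 = 271.2964

$271.30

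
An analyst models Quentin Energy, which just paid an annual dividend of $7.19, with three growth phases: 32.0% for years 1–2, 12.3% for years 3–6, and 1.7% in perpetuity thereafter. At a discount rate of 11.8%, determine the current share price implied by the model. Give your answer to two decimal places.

$161.79

Three-stage DDM. Project D₁…D_6; terminal Gordon value at t=6 with g = 0.017; discount at r = 0.118.
D_1 = 9.4908
D_2 = 12.5279
D_3 = 14.0688
D_4 = 15.7992
D_5 = 17.7425
D_6 = 19.9249
TV_6 = 20.2636/(0.118−0.017) = 200.6298
P₀ = Σ Dₜ/(1+r)ᵗ + TV_6/(1+r)^6 = 161.7950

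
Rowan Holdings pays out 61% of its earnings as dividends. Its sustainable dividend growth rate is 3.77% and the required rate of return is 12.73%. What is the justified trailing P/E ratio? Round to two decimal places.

Justified trailing P/E = b(1+g)/(r−g) = 0.61×(1+0.0377)/(0.1273−0.0377) = 7.0647

7.06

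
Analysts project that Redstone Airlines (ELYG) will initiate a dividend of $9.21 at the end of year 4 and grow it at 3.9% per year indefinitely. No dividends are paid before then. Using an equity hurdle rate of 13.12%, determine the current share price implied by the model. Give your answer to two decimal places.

Deferred-dividend DDM. At t=3 the remaining stream is a growing perpetuity with first payment D_4 = 9.21.
V_3 = D_4/(r−g) = 9.21/(0.1312−0.039) = 99.8915
P₀ = V_3/(1+r)^3 = 99.8915/(1+0.1312)^3 = 69.0098

$69.01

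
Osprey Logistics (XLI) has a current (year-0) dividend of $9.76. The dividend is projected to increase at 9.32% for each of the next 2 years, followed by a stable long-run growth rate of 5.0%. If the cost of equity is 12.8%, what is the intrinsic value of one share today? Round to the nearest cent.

Two-stage DDM. Project D₁…D_2 at 0.0932, terminal growth 0.05, discount at r = 0.128.
D_1 = 10.6696
D_2 = 11.6640
Terminal value at t=2: TV = D_3/(r−g) = 12.2472/(0.128−0.05) = 157.0159
P₀ = 10.6696/(1+0.128)^1 + 11.6640/(1+0.128)^2 + 157.0159/(1+0.128)^2 = 142.0289

$142.03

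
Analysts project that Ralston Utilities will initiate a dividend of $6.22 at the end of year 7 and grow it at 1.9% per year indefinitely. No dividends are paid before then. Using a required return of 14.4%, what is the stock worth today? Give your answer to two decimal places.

$22.20

Deferred-dividend DDM. At t=6 the remaining stream is a growing perpetuity with first payment D_7 = 6.22.
V_6 = D_7/(r−g) = 6.22/(0.144−0.019) = 49.7600
P₀ = V_6/(1+r)^6 = 49.7600/(1+0.144)^6 = 22.1985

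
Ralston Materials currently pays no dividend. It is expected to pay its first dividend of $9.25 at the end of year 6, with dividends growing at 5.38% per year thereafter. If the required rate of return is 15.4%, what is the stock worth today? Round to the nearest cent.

Deferred-dividend DDM. At t=5 the remaining stream is a growing perpetuity with first payment D_6 = 9.25.
V_5 = D_6/(r−g) = 9.25/(0.154−0.0538) = 92.3154
P₀ = V_5/(1+r)^5 = 92.3154/(1+0.154)^5 = 45.1071

$45.11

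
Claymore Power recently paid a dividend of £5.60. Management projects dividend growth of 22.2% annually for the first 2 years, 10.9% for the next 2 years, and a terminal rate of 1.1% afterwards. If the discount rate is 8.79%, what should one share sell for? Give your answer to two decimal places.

Three-stage DDM. Project D₁…D_4; terminal Gordon value at t=4 with g = 0.011; discount at r = 0.0879.
D_1 = 6.8432
D_2 = 8.3624
D_3 = 9.2739
D_4 = 10.2847
TV_4 = 10.3979/(0.0879−0.011) = 135.2130
P₀ = Σ Dₜ/(1+r)ᵗ + TV_4/(1+r)^4 = 124.4311

£124.43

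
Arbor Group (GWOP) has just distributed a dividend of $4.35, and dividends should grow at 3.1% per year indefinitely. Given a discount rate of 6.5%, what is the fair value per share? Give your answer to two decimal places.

$131.91

Gordon growth model: P₀ = D₁/(r − g). D₁ = 4.35 × (1 + 0.031) = 4.4848.
P₀ = 4.4848 / (0.065 − 0.031) = 4.4848 / 0.034 = 131.9074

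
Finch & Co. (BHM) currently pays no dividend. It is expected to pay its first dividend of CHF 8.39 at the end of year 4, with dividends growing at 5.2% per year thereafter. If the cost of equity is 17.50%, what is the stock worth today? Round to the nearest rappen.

CHF 42.05

Deferred-dividend DDM. At t=3 the remaining stream is a growing perpetuity with first payment D_4 = 8.39.
V_3 = D_4/(r−g) = 8.39/(0.175−0.052) = 68.2114
P₀ = V_3/(1+r)^3 = 68.2114/(1+0.175)^3 = 42.0478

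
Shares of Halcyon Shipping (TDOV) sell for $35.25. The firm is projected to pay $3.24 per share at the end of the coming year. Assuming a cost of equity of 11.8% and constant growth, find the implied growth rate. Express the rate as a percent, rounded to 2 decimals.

2.61%

From P₀ = D₁/(r − g), the implied growth is g = r − D₁/P₀.
g = 0.118 − 3.24/35.25 = 0.118 − 0.09191 = 0.02609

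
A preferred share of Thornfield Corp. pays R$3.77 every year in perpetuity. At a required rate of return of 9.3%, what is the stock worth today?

R$40.54

Zero-growth DDM (perpetuity): P₀ = D/r = 3.77 / 0.093 = 40.5376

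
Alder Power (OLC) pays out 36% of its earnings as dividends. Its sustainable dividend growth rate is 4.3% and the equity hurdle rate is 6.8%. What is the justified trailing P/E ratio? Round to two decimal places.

Justified trailing P/E = b(1+g)/(r−g) = 0.36×(1+0.043)/(0.068−0.043) = 15.0192

15.02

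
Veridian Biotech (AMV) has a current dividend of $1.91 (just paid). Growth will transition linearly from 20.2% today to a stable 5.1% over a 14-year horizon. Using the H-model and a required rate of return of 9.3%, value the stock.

$95.86

H-model: P₀ = D₀[(1+g_L) + H(g_S−g_L)]/(r−g_L), with H = 14/2 = 7.
P₀ = 1.91 × [(1+0.051) + 7×(0.202−0.051)] / (0.093−0.051)
   = 1.91 × 2.1080 / 0.042 = 95.8638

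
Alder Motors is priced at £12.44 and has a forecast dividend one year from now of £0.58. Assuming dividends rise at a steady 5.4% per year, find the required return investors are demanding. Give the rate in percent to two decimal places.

10.06%

Rearranging the constant-growth DDM: r = D₁/P₀ + g.
r = 0.5800 / 12.44 + 0.054 = 0.04662 + 0.054 = 0.10062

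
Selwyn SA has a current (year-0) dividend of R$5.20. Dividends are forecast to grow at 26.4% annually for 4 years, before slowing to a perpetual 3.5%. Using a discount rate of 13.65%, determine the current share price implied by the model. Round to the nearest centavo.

R$108.46

Two-stage DDM. Project D₁…D_4 at 0.264, terminal growth 0.035, discount at r = 0.1365.
D_1 = 6.5728
D_2 = 8.3080
D_3 = 10.5013
D_4 = 13.2737
Terminal value at t=4: TV = D_5/(r−g) = 13.7383/(0.1365−0.035) = 135.3524
P₀ = 6.5728/(1+0.1365)^1 + 8.3080/(1+0.1365)^2 + 10.5013/(1+0.1365)^3 + 13.2737/(1+0.1365)^4 + 135.3524/(1+0.1365)^4 = 108.4570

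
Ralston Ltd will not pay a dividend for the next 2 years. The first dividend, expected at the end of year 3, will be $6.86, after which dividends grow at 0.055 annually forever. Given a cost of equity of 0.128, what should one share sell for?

$73.86

Deferred-dividend DDM. At t=2 the remaining stream is a growing perpetuity with first payment D_3 = 6.86.
V_2 = D_3/(r−g) = 6.86/(0.128−0.055) = 93.9726
P₀ = V_2/(1+r)^2 = 93.9726/(1+0.128)^2 = 73.8555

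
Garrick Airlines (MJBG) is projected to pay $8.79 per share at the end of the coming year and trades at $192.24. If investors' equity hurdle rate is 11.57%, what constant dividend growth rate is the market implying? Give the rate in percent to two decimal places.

From P₀ = D₁/(r − g), the implied growth is g = r − D₁/P₀.
g = 0.1157 − 8.79/192.24 = 0.1157 − 0.04572 = 0.06998

7.00%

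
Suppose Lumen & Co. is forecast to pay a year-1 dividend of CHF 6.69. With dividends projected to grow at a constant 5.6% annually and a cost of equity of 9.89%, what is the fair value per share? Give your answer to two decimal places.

Gordon growth model: P₀ = D₁/(r − g), with D₁ = 6.69 given directly.
P₀ = 6.6900 / (0.0989 − 0.056) = 6.6900 / 0.0429 = 155.9441

CHF 155.94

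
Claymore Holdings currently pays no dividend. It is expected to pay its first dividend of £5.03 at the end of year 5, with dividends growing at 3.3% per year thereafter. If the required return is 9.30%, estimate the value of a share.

Deferred-dividend DDM. At t=4 the remaining stream is a growing perpetuity with first payment D_5 = 5.03.
V_4 = D_5/(r−g) = 5.03/(0.093−0.033) = 83.8333
P₀ = V_4/(1+r)^4 = 83.8333/(1+0.093)^4 = 58.7403

£58.74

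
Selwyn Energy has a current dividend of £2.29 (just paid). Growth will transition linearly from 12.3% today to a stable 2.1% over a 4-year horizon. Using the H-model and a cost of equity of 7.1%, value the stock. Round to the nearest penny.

H-model: P₀ = D₀[(1+g_L) + H(g_S−g_L)]/(r−g_L), with H = 4/2 = 2.
P₀ = 2.29 × [(1+0.021) + 2×(0.123−0.021)] / (0.071−0.021)
   = 2.29 × 1.2250 / 0.05 = 56.1050

£56.11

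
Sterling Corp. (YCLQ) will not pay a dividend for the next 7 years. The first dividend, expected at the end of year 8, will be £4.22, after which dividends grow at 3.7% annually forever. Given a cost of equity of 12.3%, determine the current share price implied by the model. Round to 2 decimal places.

£21.78

Deferred-dividend DDM. At t=7 the remaining stream is a growing perpetuity with first payment D_8 = 4.22.
V_7 = D_8/(r−g) = 4.22/(0.123−0.037) = 49.0698
P₀ = V_7/(1+r)^7 = 49.0698/(1+0.123)^7 = 21.7849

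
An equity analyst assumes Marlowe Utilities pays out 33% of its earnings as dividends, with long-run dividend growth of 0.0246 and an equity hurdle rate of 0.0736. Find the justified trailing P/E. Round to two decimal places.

6.90

Justified trailing P/E = b(1+g)/(r−g) = 0.33×(1+0.0246)/(0.0736−0.0246) = 6.9004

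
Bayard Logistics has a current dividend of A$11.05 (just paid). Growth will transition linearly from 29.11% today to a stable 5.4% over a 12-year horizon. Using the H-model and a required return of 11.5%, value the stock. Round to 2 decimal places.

A$448.63

H-model: P₀ = D₀[(1+g_L) + H(g_S−g_L)]/(r−g_L), with H = 12/2 = 6.
P₀ = 11.05 × [(1+0.054) + 6×(0.2911−0.054)] / (0.115−0.054)
   = 11.05 × 2.4766 / 0.061 = 448.6300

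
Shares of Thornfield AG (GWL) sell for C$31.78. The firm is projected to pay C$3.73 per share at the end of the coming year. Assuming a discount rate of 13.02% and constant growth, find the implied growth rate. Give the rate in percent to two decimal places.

From P₀ = D₁/(r − g), the implied growth is g = r − D₁/P₀.
g = 0.1302 − 3.73/31.78 = 0.1302 − 0.11737 = 0.01283

1.28%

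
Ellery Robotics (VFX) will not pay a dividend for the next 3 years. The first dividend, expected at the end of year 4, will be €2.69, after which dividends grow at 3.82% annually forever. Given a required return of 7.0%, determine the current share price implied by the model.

Deferred-dividend DDM. At t=3 the remaining stream is a growing perpetuity with first payment D_4 = 2.69.
V_3 = D_4/(r−g) = 2.69/(0.07−0.0382) = 84.5912
P₀ = V_3/(1+r)^3 = 84.5912/(1+0.07)^3 = 69.0516

€69.05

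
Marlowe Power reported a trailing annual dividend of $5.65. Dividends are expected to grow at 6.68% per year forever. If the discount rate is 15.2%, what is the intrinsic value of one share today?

Gordon growth model: P₀ = D₁/(r − g). D₁ = 5.65 × (1 + 0.0668) = 6.0274.
P₀ = 6.0274 / (0.152 − 0.0668) = 6.0274 / 0.0852 = 70.7444

$70.74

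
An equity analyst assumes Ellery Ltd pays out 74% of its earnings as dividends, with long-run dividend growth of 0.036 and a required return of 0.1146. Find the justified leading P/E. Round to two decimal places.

Justified leading P/E = b/(r−g) = 0.74/(0.1146−0.036) = 9.4148

9.41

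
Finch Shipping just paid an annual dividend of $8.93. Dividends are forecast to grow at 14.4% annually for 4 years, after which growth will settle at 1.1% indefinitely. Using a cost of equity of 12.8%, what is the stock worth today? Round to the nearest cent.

Two-stage DDM. Project D₁…D_4 at 0.144, terminal growth 0.011, discount at r = 0.128.
D_1 = 10.2159
D_2 = 11.6870
D_3 = 13.3699
D_4 = 15.2952
Terminal value at t=4: TV = D_5/(r−g) = 15.4635/(0.128−0.011) = 132.1663
P₀ = 10.2159/(1+0.128)^1 + 11.6870/(1+0.128)^2 + 13.3699/(1+0.128)^3 + 15.2952/(1+0.128)^4 + 132.1663/(1+0.128)^4 = 118.6413

$118.64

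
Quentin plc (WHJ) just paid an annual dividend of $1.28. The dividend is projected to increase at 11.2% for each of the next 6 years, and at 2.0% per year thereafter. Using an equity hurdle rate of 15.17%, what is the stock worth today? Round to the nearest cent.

$14.84

Two-stage DDM. Project D₁…D_6 at 0.112, terminal growth 0.02, discount at r = 0.1517.
D_1 = 1.4234
D_2 = 1.5828
D_3 = 1.7600
D_4 = 1.9572
D_5 = 2.1764
D_6 = 2.4201
Terminal value at t=6: TV = D_7/(r−g) = 2.4685/(0.1517−0.02) = 18.7436
P₀ = 1.4234/(1+0.1517)^1 + 1.5828/(1+0.1517)^2 + 1.7600/(1+0.1517)^3 + 1.9572/(1+0.1517)^4 + 2.1764/(1+0.1517)^5 + 2.4201/(1+0.1517)^6 + 18.7436/(1+0.1517)^6 = 14.8367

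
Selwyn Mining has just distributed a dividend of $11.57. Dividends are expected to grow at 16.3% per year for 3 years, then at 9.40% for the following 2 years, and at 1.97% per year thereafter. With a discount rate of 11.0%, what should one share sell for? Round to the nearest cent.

Three-stage DDM. Project D₁…D_5; terminal Gordon value at t=5 with g = 0.0197; discount at r = 0.11.
D_1 = 13.4559
D_2 = 15.6492
D_3 = 18.2000
D_4 = 19.9109
D_5 = 21.7825
TV_5 = 22.2116/(0.11−0.0197) = 245.9755
P₀ = Σ Dₜ/(1+r)ᵗ + TV_5/(1+r)^5 = 210.1486

$210.15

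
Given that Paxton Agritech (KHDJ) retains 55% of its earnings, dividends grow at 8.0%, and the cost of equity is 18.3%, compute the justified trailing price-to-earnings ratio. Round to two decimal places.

Payout ratio b = 1 − 0.55 = 0.45.
Justified trailing P/E = b(1+g)/(r−g) = 0.45×(1+0.08)/(0.183−0.08) = 4.7184

4.72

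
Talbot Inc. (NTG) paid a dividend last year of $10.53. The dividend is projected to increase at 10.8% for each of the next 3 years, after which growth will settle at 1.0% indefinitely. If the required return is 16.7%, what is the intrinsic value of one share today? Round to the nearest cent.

$86.48

Two-stage DDM. Project D₁…D_3 at 0.108, terminal growth 0.01, discount at r = 0.167.
D_1 = 11.6672
D_2 = 12.9273
D_3 = 14.3235
Terminal value at t=3: TV = D_4/(r−g) = 14.4667/(0.167−0.01) = 92.1445
P₀ = 11.6672/(1+0.167)^1 + 12.9273/(1+0.167)^2 + 14.3235/(1+0.167)^3 + 92.1445/(1+0.167)^3 = 86.4793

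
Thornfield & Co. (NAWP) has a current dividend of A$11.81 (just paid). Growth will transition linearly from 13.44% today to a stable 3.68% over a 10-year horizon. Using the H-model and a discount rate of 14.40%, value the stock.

A$167.98

H-model: P₀ = D₀[(1+g_L) + H(g_S−g_L)]/(r−g_L), with H = 10/2 = 5.
P₀ = 11.81 × [(1+0.0368) + 5×(0.1344−0.0368)] / (0.144−0.0368)
   = 11.81 × 1.5248 / 0.1072 = 167.9840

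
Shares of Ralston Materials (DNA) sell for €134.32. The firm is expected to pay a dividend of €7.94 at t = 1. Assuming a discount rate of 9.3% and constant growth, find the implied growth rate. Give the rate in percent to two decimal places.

From P₀ = D₁/(r − g), the implied growth is g = r − D₁/P₀.
g = 0.093 − 7.94/134.32 = 0.093 − 0.05911 = 0.03389

3.39%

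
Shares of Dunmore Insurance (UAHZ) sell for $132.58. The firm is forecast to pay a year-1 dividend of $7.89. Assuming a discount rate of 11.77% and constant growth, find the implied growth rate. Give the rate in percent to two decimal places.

5.82%

From P₀ = D₁/(r − g), the implied growth is g = r − D₁/P₀.
g = 0.1177 − 7.89/132.58 = 0.1177 − 0.05951 = 0.05819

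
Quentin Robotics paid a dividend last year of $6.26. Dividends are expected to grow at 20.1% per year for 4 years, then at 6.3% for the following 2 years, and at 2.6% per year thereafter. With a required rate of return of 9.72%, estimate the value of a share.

$170.24

Three-stage DDM. Project D₁…D_6; terminal Gordon value at t=6 with g = 0.026; discount at r = 0.0972.
D_1 = 7.5183
D_2 = 9.0294
D_3 = 10.8443
D_4 = 13.0241
D_5 = 13.8446
D_6 = 14.7168
TV_6 = 15.0994/(0.0972−0.026) = 212.0705
P₀ = Σ Dₜ/(1+r)ᵗ + TV_6/(1+r)^6 = 170.2443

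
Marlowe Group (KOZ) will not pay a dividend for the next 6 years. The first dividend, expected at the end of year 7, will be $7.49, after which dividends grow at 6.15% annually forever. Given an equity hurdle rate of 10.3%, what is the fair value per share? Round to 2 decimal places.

$100.23

Deferred-dividend DDM. At t=6 the remaining stream is a growing perpetuity with first payment D_7 = 7.49.
V_6 = D_7/(r−g) = 7.49/(0.103−0.0615) = 180.4819
P₀ = V_6/(1+r)^6 = 180.4819/(1+0.103)^6 = 100.2261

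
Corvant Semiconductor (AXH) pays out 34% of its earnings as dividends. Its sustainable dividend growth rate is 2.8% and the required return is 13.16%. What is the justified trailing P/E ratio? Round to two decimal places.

3.37

Justified trailing P/E = b(1+g)/(r−g) = 0.34×(1+0.028)/(0.1316−0.028) = 3.3737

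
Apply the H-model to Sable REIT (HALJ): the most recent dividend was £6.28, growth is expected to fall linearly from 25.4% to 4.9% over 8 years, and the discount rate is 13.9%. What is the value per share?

H-model: P₀ = D₀[(1+g_L) + H(g_S−g_L)]/(r−g_L), with H = 8/2 = 4.
P₀ = 6.28 × [(1+0.049) + 4×(0.254−0.049)] / (0.139−0.049)
   = 6.28 × 1.8690 / 0.09 = 130.4147

£130.41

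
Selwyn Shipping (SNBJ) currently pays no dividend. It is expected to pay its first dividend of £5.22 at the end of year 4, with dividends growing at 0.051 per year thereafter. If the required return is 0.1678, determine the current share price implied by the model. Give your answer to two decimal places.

£28.06

Deferred-dividend DDM. At t=3 the remaining stream is a growing perpetuity with first payment D_4 = 5.22.
V_3 = D_4/(r−g) = 5.22/(0.1678−0.051) = 44.6918
P₀ = V_3/(1+r)^3 = 44.6918/(1+0.1678)^3 = 28.0622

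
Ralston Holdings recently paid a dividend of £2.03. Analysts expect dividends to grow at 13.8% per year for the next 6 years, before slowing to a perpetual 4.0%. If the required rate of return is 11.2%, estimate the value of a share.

Two-stage DDM. Project D₁…D_6 at 0.138, terminal growth 0.04, discount at r = 0.112.
D_1 = 2.3101
D_2 = 2.6289
D_3 = 2.9917
D_4 = 3.4046
D_5 = 3.8744
D_6 = 4.4091
Terminal value at t=6: TV = D_7/(r−g) = 4.5855/(0.112−0.04) = 63.6870
P₀ = 2.3101/(1+0.112)^1 + 2.6289/(1+0.112)^2 + 2.9917/(1+0.112)^3 + 3.4046/(1+0.112)^4 + 3.8744/(1+0.112)^5 + 4.4091/(1+0.112)^6 + 63.6870/(1+0.112)^6 = 46.9004

£46.90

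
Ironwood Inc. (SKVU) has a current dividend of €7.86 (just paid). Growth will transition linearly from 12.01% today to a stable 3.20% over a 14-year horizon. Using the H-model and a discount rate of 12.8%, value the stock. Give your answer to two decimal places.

H-model: P₀ = D₀[(1+g_L) + H(g_S−g_L)]/(r−g_L), with H = 14/2 = 7.
P₀ = 7.86 × [(1+0.032) + 7×(0.1201−0.032)] / (0.128−0.032)
   = 7.86 × 1.6487 / 0.096 = 134.9873

€134.99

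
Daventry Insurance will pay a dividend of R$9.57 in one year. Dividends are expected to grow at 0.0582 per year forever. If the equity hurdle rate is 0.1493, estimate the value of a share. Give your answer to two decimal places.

R$105.05

Gordon growth model: P₀ = D₁/(r − g), with D₁ = 9.57 given directly.
P₀ = 9.5700 / (0.1493 − 0.0582) = 9.5700 / 0.0911 = 105.0494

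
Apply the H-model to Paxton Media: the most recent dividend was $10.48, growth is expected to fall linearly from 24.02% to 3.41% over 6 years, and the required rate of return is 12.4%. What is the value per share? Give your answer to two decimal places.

H-model: P₀ = D₀[(1+g_L) + H(g_S−g_L)]/(r−g_L), with H = 6/2 = 3.
P₀ = 10.48 × [(1+0.0341) + 3×(0.2402−0.0341)] / (0.124−0.0341)
   = 10.48 × 1.6524 / 0.0899 = 192.6268

$192.63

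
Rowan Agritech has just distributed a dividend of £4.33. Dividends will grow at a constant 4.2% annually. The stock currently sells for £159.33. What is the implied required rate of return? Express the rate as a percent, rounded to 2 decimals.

7.03%

Rearranging the constant-growth DDM: r = D₁/P₀ + g.
D₁ = 4.33 × (1 + 0.042) = 4.5119.
r = 4.5119 / 159.33 + 0.042 = 0.02832 + 0.042 = 0.07032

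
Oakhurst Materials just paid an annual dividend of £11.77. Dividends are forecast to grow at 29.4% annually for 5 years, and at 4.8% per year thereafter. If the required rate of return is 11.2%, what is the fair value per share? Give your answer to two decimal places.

£506.13

Two-stage DDM. Project D₁…D_5 at 0.294, terminal growth 0.048, discount at r = 0.112.
D_1 = 15.2304
D_2 = 19.7081
D_3 = 25.5023
D_4 = 33.0000
D_5 = 42.7020
Terminal value at t=5: TV = D_6/(r−g) = 44.7517/(0.112−0.048) = 699.2447
P₀ = 15.2304/(1+0.112)^1 + 19.7081/(1+0.112)^2 + 25.5023/(1+0.112)^3 + 33.0000/(1+0.112)^4 + 42.7020/(1+0.112)^5 + 699.2447/(1+0.112)^5 = 506.1270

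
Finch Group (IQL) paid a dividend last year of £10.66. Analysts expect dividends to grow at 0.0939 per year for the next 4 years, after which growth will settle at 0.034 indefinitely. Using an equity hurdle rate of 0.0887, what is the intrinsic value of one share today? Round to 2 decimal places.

Two-stage DDM. Project D₁…D_4 at 0.0939, terminal growth 0.034, discount at r = 0.0887.
D_1 = 11.6610
D_2 = 12.7559
D_3 = 13.9537
D_4 = 15.2640
Terminal value at t=4: TV = D_5/(r−g) = 15.7830/(0.0887−0.034) = 288.5366
P₀ = 11.6610/(1+0.0887)^1 + 12.7559/(1+0.0887)^2 + 13.9537/(1+0.0887)^3 + 15.2640/(1+0.0887)^4 + 288.5366/(1+0.0887)^4 = 248.5363

£248.54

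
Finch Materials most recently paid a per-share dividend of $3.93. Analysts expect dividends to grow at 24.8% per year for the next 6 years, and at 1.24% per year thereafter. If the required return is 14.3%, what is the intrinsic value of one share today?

Two-stage DDM. Project D₁…D_6 at 0.248, terminal growth 0.0124, discount at r = 0.143.
D_1 = 4.9046
D_2 = 6.1210
D_3 = 7.6390
D_4 = 9.5335
D_5 = 11.8978
D_6 = 14.8484
Terminal value at t=6: TV = D_7/(r−g) = 15.0325/(0.143−0.0124) = 115.1036
P₀ = 4.9046/(1+0.143)^1 + 6.1210/(1+0.143)^2 + 7.6390/(1+0.143)^3 + 9.5335/(1+0.143)^4 + 11.8978/(1+0.143)^5 + 14.8484/(1+0.143)^6 + 115.1036/(1+0.143)^6 = 84.0542

$84.05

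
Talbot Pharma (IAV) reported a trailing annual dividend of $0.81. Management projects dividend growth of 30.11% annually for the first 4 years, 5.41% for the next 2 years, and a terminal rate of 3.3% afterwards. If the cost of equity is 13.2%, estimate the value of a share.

Three-stage DDM. Project D₁…D_6; terminal Gordon value at t=6 with g = 0.033; discount at r = 0.132.
D_1 = 1.0539
D_2 = 1.3712
D_3 = 1.7841
D_4 = 2.3213
D_5 = 2.4469
D_6 = 2.5792
TV_6 = 2.6644/(0.132−0.033) = 26.9127
P₀ = Σ Dₜ/(1+r)ᵗ + TV_6/(1+r)^6 = 19.9770

$19.98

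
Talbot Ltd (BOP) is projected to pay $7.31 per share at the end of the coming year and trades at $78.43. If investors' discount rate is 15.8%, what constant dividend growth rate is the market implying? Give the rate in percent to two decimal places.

From P₀ = D₁/(r − g), the implied growth is g = r − D₁/P₀.
g = 0.158 − 7.31/78.43 = 0.158 − 0.09320 = 0.06480

6.48%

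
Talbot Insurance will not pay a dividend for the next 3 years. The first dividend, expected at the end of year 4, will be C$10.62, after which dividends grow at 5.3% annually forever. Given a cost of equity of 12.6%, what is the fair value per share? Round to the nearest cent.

Deferred-dividend DDM. At t=3 the remaining stream is a growing perpetuity with first payment D_4 = 10.62.
V_3 = D_4/(r−g) = 10.62/(0.126−0.053) = 145.4795
P₀ = V_3/(1+r)^3 = 145.4795/(1+0.126)^3 = 101.9029

C$101.90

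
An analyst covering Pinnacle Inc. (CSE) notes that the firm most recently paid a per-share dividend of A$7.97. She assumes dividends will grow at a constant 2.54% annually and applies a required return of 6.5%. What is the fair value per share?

Gordon growth model: P₀ = D₁/(r − g). D₁ = 7.97 × (1 + 0.0254) = 8.1724.
P₀ = 8.1724 / (0.065 − 0.0254) = 8.1724 / 0.0396 = 206.3747

A$206.37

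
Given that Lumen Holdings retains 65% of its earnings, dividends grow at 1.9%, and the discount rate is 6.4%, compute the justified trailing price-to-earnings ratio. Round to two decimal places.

7.93

Payout ratio b = 1 − 0.65 = 0.35.
Justified trailing P/E = b(1+g)/(r−g) = 0.35×(1+0.019)/(0.064−0.019) = 7.9256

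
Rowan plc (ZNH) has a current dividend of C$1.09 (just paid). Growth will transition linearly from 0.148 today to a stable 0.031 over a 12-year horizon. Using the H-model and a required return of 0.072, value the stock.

H-model: P₀ = D₀[(1+g_L) + H(g_S−g_L)]/(r−g_L), with H = 12/2 = 6.
P₀ = 1.09 × [(1+0.031) + 6×(0.148−0.031)] / (0.072−0.031)
   = 1.09 × 1.7330 / 0.041 = 46.0724

C$46.07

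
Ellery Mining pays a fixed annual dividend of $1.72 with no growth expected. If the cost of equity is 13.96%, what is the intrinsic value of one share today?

$12.32

Zero-growth DDM (perpetuity): P₀ = D/r = 1.72 / 0.1396 = 12.3209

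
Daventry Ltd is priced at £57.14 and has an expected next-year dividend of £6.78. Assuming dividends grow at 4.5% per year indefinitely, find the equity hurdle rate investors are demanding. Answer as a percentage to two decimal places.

Rearranging the constant-growth DDM: r = D₁/P₀ + g.
r = 6.7800 / 57.14 + 0.045 = 0.11866 + 0.045 = 0.16366

16.37%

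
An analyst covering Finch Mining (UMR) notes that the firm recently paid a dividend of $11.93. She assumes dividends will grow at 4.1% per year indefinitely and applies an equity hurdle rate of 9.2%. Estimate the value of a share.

Gordon growth model: P₀ = D₁/(r − g). D₁ = 11.93 × (1 + 0.041) = 12.4191.
P₀ = 12.4191 / (0.092 − 0.041) = 12.4191 / 0.051 = 243.5124

$243.51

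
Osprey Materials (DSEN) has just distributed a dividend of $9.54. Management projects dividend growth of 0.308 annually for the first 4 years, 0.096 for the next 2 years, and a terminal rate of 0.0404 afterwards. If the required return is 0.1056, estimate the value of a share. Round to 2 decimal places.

$389.08

Three-stage DDM. Project D₁…D_6; terminal Gordon value at t=6 with g = 0.0404; discount at r = 0.1056.
D_1 = 12.4783
D_2 = 16.3216
D_3 = 21.3487
D_4 = 27.9241
D_5 = 30.6048
D_6 = 33.5429
TV_6 = 34.8980/(0.1056−0.0404) = 535.2457
P₀ = Σ Dₜ/(1+r)ᵗ + TV_6/(1+r)^6 = 389.0837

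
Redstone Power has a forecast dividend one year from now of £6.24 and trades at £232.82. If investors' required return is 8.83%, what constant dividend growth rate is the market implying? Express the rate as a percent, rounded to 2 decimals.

6.15%

From P₀ = D₁/(r − g), the implied growth is g = r − D₁/P₀.
g = 0.0883 − 6.24/232.82 = 0.0883 − 0.02680 = 0.06150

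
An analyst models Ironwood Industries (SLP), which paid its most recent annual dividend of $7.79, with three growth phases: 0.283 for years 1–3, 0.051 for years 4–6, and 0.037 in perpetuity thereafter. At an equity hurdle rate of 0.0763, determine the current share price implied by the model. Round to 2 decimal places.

Three-stage DDM. Project D₁…D_6; terminal Gordon value at t=6 with g = 0.037; discount at r = 0.0763.
D_1 = 9.9946
D_2 = 12.8230
D_3 = 16.4520
D_4 = 17.2910
D_5 = 18.1728
D_6 = 19.0997
TV_6 = 19.8063/(0.0763−0.037) = 503.9782
P₀ = Σ Dₜ/(1+r)ᵗ + TV_6/(1+r)^6 = 395.5034

$395.50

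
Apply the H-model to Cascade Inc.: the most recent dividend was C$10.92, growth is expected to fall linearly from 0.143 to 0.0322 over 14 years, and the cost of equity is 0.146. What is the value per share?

H-model: P₀ = D₀[(1+g_L) + H(g_S−g_L)]/(r−g_L), with H = 14/2 = 7.
P₀ = 10.92 × [(1+0.0322) + 7×(0.143−0.0322)] / (0.146−0.0322)
   = 10.92 × 1.8078 / 0.1138 = 173.4725

C$173.47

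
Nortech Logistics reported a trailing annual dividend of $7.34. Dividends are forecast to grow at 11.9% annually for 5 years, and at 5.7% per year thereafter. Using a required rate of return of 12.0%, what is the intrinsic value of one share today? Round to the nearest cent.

Two-stage DDM. Project D₁…D_5 at 0.119, terminal growth 0.057, discount at r = 0.12.
D_1 = 8.2135
D_2 = 9.1909
D_3 = 10.2846
D_4 = 11.5084
D_5 = 12.8779
Terminal value at t=5: TV = D_6/(r−g) = 13.6120/(0.12−0.057) = 216.0633
P₀ = 8.2135/(1+0.12)^1 + 9.1909/(1+0.12)^2 + 10.2846/(1+0.12)^3 + 11.5084/(1+0.12)^4 + 12.8779/(1+0.12)^5 + 216.0633/(1+0.12)^5 = 159.2019

$159.20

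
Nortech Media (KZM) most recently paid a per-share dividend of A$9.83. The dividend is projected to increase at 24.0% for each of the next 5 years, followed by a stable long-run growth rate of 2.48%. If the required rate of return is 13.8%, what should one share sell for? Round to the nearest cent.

Two-stage DDM. Project D₁…D_5 at 0.24, terminal growth 0.0248, discount at r = 0.138.
D_1 = 12.1892
D_2 = 15.1146
D_3 = 18.7421
D_4 = 23.2402
D_5 = 28.8179
Terminal value at t=5: TV = D_6/(r−g) = 29.5326/(0.138−0.0248) = 260.8883
P₀ = 12.1892/(1+0.138)^1 + 15.1146/(1+0.138)^2 + 18.7421/(1+0.138)^3 + 23.2402/(1+0.138)^4 + 28.8179/(1+0.138)^5 + 260.8883/(1+0.138)^5 = 200.7476

A$200.75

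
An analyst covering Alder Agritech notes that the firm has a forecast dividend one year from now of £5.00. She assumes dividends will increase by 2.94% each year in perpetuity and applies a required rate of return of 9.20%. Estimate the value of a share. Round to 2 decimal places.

Gordon growth model: P₀ = D₁/(r − g), with D₁ = 5.00 given directly.
P₀ = 5.0000 / (0.092 − 0.0294) = 5.0000 / 0.0626 = 79.8722

£79.87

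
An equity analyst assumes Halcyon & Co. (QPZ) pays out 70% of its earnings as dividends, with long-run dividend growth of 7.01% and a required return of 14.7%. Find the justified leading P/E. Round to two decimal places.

9.10

Justified leading P/E = b/(r−g) = 0.70/(0.147−0.0701) = 9.1027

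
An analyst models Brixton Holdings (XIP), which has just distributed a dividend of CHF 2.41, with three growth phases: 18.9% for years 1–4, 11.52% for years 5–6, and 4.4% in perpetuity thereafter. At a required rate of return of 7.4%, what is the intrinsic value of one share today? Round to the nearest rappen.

Three-stage DDM. Project D₁…D_6; terminal Gordon value at t=6 with g = 0.044; discount at r = 0.074.
D_1 = 2.8655
D_2 = 3.4071
D_3 = 4.0510
D_4 = 4.8166
D_5 = 5.3715
D_6 = 5.9903
TV_6 = 6.2539/(0.074−0.044) = 208.4631
P₀ = Σ Dₜ/(1+r)ᵗ + TV_6/(1+r)^6 = 156.0067

CHF 156.01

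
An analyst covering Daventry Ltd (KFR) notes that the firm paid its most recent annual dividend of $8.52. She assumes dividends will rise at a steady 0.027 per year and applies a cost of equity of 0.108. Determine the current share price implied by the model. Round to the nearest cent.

$108.03

Gordon growth model: P₀ = D₁/(r − g). D₁ = 8.52 × (1 + 0.027) = 8.7500.
P₀ = 8.7500 / (0.108 − 0.027) = 8.7500 / 0.081 = 108.0252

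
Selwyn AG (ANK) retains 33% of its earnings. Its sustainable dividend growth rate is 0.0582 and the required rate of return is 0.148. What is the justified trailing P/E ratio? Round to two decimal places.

Payout ratio b = 1 − 0.33 = 0.67.
Justified trailing P/E = b(1+g)/(r−g) = 0.67×(1+0.0582)/(0.148−0.0582) = 7.8953

7.90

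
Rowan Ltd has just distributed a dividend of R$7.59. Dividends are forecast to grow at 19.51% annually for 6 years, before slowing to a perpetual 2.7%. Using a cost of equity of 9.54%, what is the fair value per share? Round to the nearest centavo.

R$254.66

Two-stage DDM. Project D₁…D_6 at 0.1951, terminal growth 0.027, discount at r = 0.0954.
D_1 = 9.0708
D_2 = 10.8405
D_3 = 12.9555
D_4 = 15.4831
D_5 = 18.5039
D_6 = 22.1140
Terminal value at t=6: TV = D_7/(r−g) = 22.7111/(0.0954−0.027) = 332.0333
P₀ = 9.0708/(1+0.0954)^1 + 10.8405/(1+0.0954)^2 + 12.9555/(1+0.0954)^3 + 15.4831/(1+0.0954)^4 + 18.5039/(1+0.0954)^5 + 22.1140/(1+0.0954)^6 + 332.0333/(1+0.0954)^6 = 254.6558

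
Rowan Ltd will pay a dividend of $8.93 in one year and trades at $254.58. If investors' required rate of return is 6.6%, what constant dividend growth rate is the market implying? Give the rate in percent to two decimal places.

From P₀ = D₁/(r − g), the implied growth is g = r − D₁/P₀.
g = 0.066 − 8.93/254.58 = 0.066 − 0.03508 = 0.03092

3.09%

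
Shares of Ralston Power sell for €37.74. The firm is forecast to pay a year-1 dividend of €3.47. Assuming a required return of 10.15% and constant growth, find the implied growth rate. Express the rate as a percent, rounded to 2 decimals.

0.96%

From P₀ = D₁/(r − g), the implied growth is g = r − D₁/P₀.
g = 0.1015 − 3.47/37.74 = 0.1015 − 0.09194 = 0.00956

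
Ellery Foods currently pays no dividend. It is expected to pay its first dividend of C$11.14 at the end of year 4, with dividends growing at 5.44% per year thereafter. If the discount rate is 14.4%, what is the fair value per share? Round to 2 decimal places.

C$83.04

Deferred-dividend DDM. At t=3 the remaining stream is a growing perpetuity with first payment D_4 = 11.14.
V_3 = D_4/(r−g) = 11.14/(0.144−0.0544) = 124.3304
P₀ = V_3/(1+r)^3 = 124.3304/(1+0.144)^3 = 83.0423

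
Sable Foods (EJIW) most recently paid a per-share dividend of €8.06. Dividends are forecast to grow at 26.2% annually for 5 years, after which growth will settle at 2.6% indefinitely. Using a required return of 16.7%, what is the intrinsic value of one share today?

€138.01

Two-stage DDM. Project D₁…D_5 at 0.262, terminal growth 0.026, discount at r = 0.167.
D_1 = 10.1717
D_2 = 12.8367
D_3 = 16.1999
D_4 = 20.4443
D_5 = 25.8007
Terminal value at t=5: TV = D_6/(r−g) = 26.4715/(0.167−0.026) = 187.7414
P₀ = 10.1717/(1+0.167)^1 + 12.8367/(1+0.167)^2 + 16.1999/(1+0.167)^3 + 20.4443/(1+0.167)^4 + 25.8007/(1+0.167)^5 + 187.7414/(1+0.167)^5 = 138.0148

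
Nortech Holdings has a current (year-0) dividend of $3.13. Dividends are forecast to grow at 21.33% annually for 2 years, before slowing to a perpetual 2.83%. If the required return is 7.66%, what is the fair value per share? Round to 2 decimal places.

$92.14

Two-stage DDM. Project D₁…D_2 at 0.2133, terminal growth 0.0283, discount at r = 0.0766.
D_1 = 3.7976
D_2 = 4.6077
Terminal value at t=2: TV = D_3/(r−g) = 4.7381/(0.0766−0.0283) = 98.0965
P₀ = 3.7976/(1+0.0766)^1 + 4.6077/(1+0.0766)^2 + 98.0965/(1+0.0766)^2 = 92.1367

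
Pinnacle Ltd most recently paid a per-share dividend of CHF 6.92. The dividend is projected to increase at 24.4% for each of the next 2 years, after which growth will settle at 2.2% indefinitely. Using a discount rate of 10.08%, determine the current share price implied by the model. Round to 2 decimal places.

Two-stage DDM. Project D₁…D_2 at 0.244, terminal growth 0.022, discount at r = 0.1008.
D_1 = 8.6085
D_2 = 10.7089
Terminal value at t=2: TV = D_3/(r−g) = 10.9445/(0.1008−0.022) = 138.8902
P₀ = 8.6085/(1+0.1008)^1 + 10.7089/(1+0.1008)^2 + 138.8902/(1+0.1008)^2 = 131.2762

CHF 131.28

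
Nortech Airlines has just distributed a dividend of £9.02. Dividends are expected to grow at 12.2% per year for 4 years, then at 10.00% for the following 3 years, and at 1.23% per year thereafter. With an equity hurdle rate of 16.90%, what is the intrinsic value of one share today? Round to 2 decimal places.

Three-stage DDM. Project D₁…D_7; terminal Gordon value at t=7 with g = 0.0123; discount at r = 0.169.
D_1 = 10.1204
D_2 = 11.3551
D_3 = 12.7405
D_4 = 14.2948
D_5 = 15.7243
D_6 = 17.2967
D_7 = 19.0264
TV_7 = 19.2604/(0.169−0.0123) = 122.9126
P₀ = Σ Dₜ/(1+r)ᵗ + TV_7/(1+r)^7 = 94.1540

£94.15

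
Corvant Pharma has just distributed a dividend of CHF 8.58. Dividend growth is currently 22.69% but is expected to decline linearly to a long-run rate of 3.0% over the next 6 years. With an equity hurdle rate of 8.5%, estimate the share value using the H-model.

CHF 252.83

H-model: P₀ = D₀[(1+g_L) + H(g_S−g_L)]/(r−g_L), with H = 6/2 = 3.
P₀ = 8.58 × [(1+0.03) + 3×(0.2269−0.03)] / (0.085−0.03)
   = 8.58 × 1.6207 / 0.055 = 252.8292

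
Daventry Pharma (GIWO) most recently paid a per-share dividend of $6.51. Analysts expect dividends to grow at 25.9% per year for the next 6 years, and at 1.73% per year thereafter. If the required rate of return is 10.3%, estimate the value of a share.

Two-stage DDM. Project D₁…D_6 at 0.259, terminal growth 0.0173, discount at r = 0.103.
D_1 = 8.1961
D_2 = 10.3189
D_3 = 12.9915
D_4 = 16.3563
D_5 = 20.5925
D_6 = 25.9260
Terminal value at t=6: TV = D_7/(r−g) = 26.3745/(0.103−0.0173) = 307.7539
P₀ = 8.1961/(1+0.103)^1 + 10.3189/(1+0.103)^2 + 12.9915/(1+0.103)^3 + 16.3563/(1+0.103)^4 + 20.5925/(1+0.103)^5 + 25.9260/(1+0.103)^6 + 307.7539/(1+0.103)^6 = 234.5582

$234.56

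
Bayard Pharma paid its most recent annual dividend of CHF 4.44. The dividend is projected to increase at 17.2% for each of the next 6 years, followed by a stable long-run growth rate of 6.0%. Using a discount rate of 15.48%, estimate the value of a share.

CHF 82.31

Two-stage DDM. Project D₁…D_6 at 0.172, terminal growth 0.06, discount at r = 0.1548.
D_1 = 5.2037
D_2 = 6.0987
D_3 = 7.1477
D_4 = 8.3771
D_5 = 9.8180
D_6 = 11.5066
Terminal value at t=6: TV = D_7/(r−g) = 12.1970/(0.1548−0.06) = 128.6608
P₀ = 5.2037/(1+0.1548)^1 + 6.0987/(1+0.1548)^2 + 7.1477/(1+0.1548)^3 + 8.3771/(1+0.1548)^4 + 9.8180/(1+0.1548)^5 + 11.5066/(1+0.1548)^6 + 128.6608/(1+0.1548)^6 = 82.3145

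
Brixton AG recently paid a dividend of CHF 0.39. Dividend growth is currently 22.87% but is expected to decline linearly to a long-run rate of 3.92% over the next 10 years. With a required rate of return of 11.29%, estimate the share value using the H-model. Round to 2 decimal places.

CHF 10.51

H-model: P₀ = D₀[(1+g_L) + H(g_S−g_L)]/(r−g_L), with H = 10/2 = 5.
P₀ = 0.39 × [(1+0.0392) + 5×(0.2287−0.0392)] / (0.1129−0.0392)
   = 0.39 × 1.9867 / 0.0737 = 10.5131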